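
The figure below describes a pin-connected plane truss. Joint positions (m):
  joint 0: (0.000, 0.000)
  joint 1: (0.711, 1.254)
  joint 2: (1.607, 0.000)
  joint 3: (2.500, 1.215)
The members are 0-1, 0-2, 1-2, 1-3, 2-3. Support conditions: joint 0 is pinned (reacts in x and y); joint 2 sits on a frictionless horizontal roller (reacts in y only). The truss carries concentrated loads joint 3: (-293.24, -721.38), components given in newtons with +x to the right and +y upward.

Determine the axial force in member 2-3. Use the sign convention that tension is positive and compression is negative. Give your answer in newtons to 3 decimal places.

N=4 nodes, M=5 members, R=3 reactions → 2N=8, M+R=8
member 0 (0-1): L=1.4415, (cx,cy)=(0.4932,0.8699)
member 1 (0-2): L=1.6070, (cx,cy)=(1.0000,0.0000)
member 2 (1-2): L=1.5412, (cx,cy)=(0.5814,-0.8136)
member 3 (1-3): L=1.7894, (cx,cy)=(0.9998,-0.0218)
member 4 (2-3): L=1.5079, (cx,cy)=(0.5922,0.8058)
solve A·x = −loads:
  F[0-1] = +205.9508 N (tension)
  F[0-2] = -394.8196 N (compression)
  F[1-2] = -226.4394 N (compression)
  F[1-3] = +233.2781 N (tension)
  F[2-3] = -888.9559 N (compression)
  Rx@0 = +293.2400 N
  Ry@0 = -179.1573 N
  Ry@2 = +900.5373 N

-888.956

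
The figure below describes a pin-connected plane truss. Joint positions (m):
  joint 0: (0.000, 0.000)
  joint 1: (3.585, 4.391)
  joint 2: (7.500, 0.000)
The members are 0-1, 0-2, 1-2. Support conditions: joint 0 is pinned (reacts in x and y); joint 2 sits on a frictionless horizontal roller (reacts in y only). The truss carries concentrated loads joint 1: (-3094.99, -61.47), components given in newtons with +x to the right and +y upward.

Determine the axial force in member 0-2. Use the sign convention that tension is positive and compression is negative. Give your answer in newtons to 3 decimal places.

-1589.387

N=3 nodes, M=3 members, R=3 reactions → 2N=6, M+R=6
member 0 (0-1): L=5.6686, (cx,cy)=(0.6324,0.7746)
member 1 (0-2): L=7.5000, (cx,cy)=(1.0000,0.0000)
member 2 (1-2): L=5.8829, (cx,cy)=(0.6655,-0.7464)
solve A·x = −loads:
  F[0-1] = -2380.6611 N (compression)
  F[0-2] = -1589.3873 N (compression)
  F[1-2] = +2388.2891 N (tension)
  Rx@0 = +3094.9900 N
  Ry@0 = +1844.1008 N
  Ry@2 = -1782.6308 N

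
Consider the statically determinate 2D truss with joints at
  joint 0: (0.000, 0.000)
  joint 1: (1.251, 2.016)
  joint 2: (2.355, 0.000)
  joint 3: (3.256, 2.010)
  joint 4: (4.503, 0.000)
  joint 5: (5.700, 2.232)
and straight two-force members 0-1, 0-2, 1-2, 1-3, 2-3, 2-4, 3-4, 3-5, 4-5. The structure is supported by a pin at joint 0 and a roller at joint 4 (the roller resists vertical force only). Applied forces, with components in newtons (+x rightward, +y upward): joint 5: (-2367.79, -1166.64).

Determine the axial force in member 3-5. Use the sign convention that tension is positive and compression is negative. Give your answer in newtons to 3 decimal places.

-1838.884

N=6 nodes, M=9 members, R=3 reactions → 2N=12, M+R=12
member 0 (0-1): L=2.3726, (cx,cy)=(0.5273,0.8497)
member 1 (0-2): L=2.3550, (cx,cy)=(1.0000,0.0000)
member 2 (1-2): L=2.2985, (cx,cy)=(0.4803,-0.8771)
member 3 (1-3): L=2.0050, (cx,cy)=(1.0000,-0.0030)
member 4 (2-3): L=2.2027, (cx,cy)=(0.4090,0.9125)
member 5 (2-4): L=2.1480, (cx,cy)=(1.0000,0.0000)
member 6 (3-4): L=2.3654, (cx,cy)=(0.5272,-0.8498)
member 7 (3-5): L=2.4541, (cx,cy)=(0.9959,0.0905)
member 8 (4-5): L=2.5327, (cx,cy)=(0.4726,0.8813)
solve A·x = −loads:
  F[0-1] = -1016.2683 N (compression)
  F[0-2] = -1831.9438 N (compression)
  F[1-2] = +987.9708 N (tension)
  F[1-3] = -1010.3875 N (compression)
  F[2-3] = -949.6231 N (compression)
  F[2-4] = -968.9704 N (compression)
  F[3-4] = +820.4429 N (tension)
  F[3-5] = -1838.8836 N (compression)
  F[4-5] = -1135.0574 N (compression)
  Rx@0 = +2367.7900 N
  Ry@0 = +863.5219 N
  Ry@4 = +303.1181 N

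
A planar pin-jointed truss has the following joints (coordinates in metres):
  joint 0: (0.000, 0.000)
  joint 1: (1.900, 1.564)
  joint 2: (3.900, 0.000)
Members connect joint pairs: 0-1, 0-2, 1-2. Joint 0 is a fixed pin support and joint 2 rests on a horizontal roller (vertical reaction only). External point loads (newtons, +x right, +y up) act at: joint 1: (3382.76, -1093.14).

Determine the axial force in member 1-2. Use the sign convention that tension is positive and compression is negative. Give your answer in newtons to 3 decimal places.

-3066.714

N=3 nodes, M=3 members, R=3 reactions → 2N=6, M+R=6
member 0 (0-1): L=2.4609, (cx,cy)=(0.7721,0.6355)
member 1 (0-2): L=3.9000, (cx,cy)=(1.0000,0.0000)
member 2 (1-2): L=2.5389, (cx,cy)=(0.7877,-0.6160)
solve A·x = −loads:
  F[0-1] = +1252.4680 N (tension)
  F[0-2] = +2415.7658 N (tension)
  F[1-2] = -3066.7136 N (compression)
  Rx@0 = -3382.7600 N
  Ry@0 = -795.9889 N
  Ry@2 = +1889.1289 N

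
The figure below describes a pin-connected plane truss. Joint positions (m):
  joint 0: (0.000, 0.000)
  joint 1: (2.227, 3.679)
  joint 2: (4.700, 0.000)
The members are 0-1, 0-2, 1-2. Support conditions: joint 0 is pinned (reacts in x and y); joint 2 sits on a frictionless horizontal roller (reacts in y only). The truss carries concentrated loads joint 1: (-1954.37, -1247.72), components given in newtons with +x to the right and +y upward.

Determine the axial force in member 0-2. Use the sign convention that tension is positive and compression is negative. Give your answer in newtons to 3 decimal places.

N=3 nodes, M=3 members, R=3 reactions → 2N=6, M+R=6
member 0 (0-1): L=4.3005, (cx,cy)=(0.5178,0.8555)
member 1 (0-2): L=4.7000, (cx,cy)=(1.0000,0.0000)
member 2 (1-2): L=4.4329, (cx,cy)=(0.5579,-0.8299)
solve A·x = −loads:
  F[0-1] = -2555.6862 N (compression)
  F[0-2] = -630.9258 N (compression)
  F[1-2] = +1130.9515 N (tension)
  Rx@0 = +1954.3700 N
  Ry@0 = +2186.3274 N
  Ry@2 = -938.6074 N

-630.926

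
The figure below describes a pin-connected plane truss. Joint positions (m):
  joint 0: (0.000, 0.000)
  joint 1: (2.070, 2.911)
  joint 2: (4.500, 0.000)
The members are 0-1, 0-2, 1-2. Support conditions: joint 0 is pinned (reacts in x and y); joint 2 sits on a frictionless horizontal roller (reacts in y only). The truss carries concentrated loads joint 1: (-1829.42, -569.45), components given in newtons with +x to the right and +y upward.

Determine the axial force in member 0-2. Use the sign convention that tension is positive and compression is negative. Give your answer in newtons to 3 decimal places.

N=3 nodes, M=3 members, R=3 reactions → 2N=6, M+R=6
member 0 (0-1): L=3.5719, (cx,cy)=(0.5795,0.8150)
member 1 (0-2): L=4.5000, (cx,cy)=(1.0000,0.0000)
member 2 (1-2): L=3.7919, (cx,cy)=(0.6408,-0.7677)
solve A·x = −loads:
  F[0-1] = -1829.4545 N (compression)
  F[0-2] = -769.2227 N (compression)
  F[1-2] = +1200.3488 N (tension)
  Rx@0 = +1829.4200 N
  Ry@0 = +1490.9345 N
  Ry@2 = -921.4845 N

-769.223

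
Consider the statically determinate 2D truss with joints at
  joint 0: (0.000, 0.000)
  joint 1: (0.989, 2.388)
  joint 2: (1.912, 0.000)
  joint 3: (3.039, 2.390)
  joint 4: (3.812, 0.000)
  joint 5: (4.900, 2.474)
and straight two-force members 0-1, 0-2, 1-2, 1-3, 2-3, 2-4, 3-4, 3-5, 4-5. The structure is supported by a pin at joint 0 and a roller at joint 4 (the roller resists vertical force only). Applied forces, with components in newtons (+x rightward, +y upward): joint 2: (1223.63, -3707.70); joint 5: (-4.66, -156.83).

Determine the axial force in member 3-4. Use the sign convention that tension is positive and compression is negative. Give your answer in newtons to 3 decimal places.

N=6 nodes, M=9 members, R=3 reactions → 2N=12, M+R=12
member 0 (0-1): L=2.5847, (cx,cy)=(0.3826,0.9239)
member 1 (0-2): L=1.9120, (cx,cy)=(1.0000,0.0000)
member 2 (1-2): L=2.5602, (cx,cy)=(0.3605,-0.9328)
member 3 (1-3): L=2.0500, (cx,cy)=(1.0000,0.0010)
member 4 (2-3): L=2.6424, (cx,cy)=(0.4265,0.9045)
member 5 (2-4): L=1.9000, (cx,cy)=(1.0000,0.0000)
member 6 (3-4): L=2.5119, (cx,cy)=(0.3077,-0.9515)
member 7 (3-5): L=1.8629, (cx,cy)=(0.9990,0.0451)
member 8 (4-5): L=2.7027, (cx,cy)=(0.4026,0.9154)
solve A·x = −loads:
  F[0-1] = -1955.0590 N (compression)
  F[0-2] = +1967.0470 N (tension)
  F[1-2] = +1934.9942 N (tension)
  F[1-3] = -1445.6873 N (compression)
  F[2-3] = +2103.7781 N (tension)
  F[2-4] = +543.7491 N (tension)
  F[3-4] = -1995.2890 N (compression)
  F[3-5] = +65.6789 N (tension)
  F[4-5] = -174.5609 N (compression)
  Rx@0 = -1218.9700 N
  Ry@0 = +1806.2770 N
  Ry@4 = +2058.2530 N

-1995.289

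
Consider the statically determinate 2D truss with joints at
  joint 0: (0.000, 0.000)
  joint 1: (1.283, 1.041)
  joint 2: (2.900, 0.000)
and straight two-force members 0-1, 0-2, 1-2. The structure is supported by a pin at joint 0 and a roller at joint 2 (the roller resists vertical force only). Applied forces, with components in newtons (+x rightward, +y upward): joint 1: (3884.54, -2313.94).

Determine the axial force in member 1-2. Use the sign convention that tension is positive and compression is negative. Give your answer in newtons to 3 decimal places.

-4467.196

N=3 nodes, M=3 members, R=3 reactions → 2N=6, M+R=6
member 0 (0-1): L=1.6522, (cx,cy)=(0.7765,0.6301)
member 1 (0-2): L=2.9000, (cx,cy)=(1.0000,0.0000)
member 2 (1-2): L=1.9231, (cx,cy)=(0.8408,-0.5413)
solve A·x = −loads:
  F[0-1] = +165.3707 N (tension)
  F[0-2] = +3756.1231 N (tension)
  F[1-2] = -4467.1956 N (compression)
  Rx@0 = -3884.5400 N
  Ry@0 = -104.1949 N
  Ry@2 = +2418.1349 N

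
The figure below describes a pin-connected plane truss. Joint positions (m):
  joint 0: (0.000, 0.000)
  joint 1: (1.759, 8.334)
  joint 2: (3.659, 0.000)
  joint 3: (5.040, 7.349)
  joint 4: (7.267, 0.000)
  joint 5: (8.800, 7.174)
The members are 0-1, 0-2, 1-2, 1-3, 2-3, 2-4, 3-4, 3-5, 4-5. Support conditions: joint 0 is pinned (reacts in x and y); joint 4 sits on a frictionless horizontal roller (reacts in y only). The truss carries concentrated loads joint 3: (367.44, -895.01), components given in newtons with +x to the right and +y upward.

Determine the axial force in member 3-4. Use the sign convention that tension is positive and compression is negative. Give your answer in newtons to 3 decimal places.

-1036.879

N=6 nodes, M=9 members, R=3 reactions → 2N=12, M+R=12
member 0 (0-1): L=8.5176, (cx,cy)=(0.2065,0.9784)
member 1 (0-2): L=3.6590, (cx,cy)=(1.0000,0.0000)
member 2 (1-2): L=8.5478, (cx,cy)=(0.2223,-0.9750)
member 3 (1-3): L=3.4257, (cx,cy)=(0.9578,-0.2875)
member 4 (2-3): L=7.4776, (cx,cy)=(0.1847,0.9828)
member 5 (2-4): L=3.6080, (cx,cy)=(1.0000,0.0000)
member 6 (3-4): L=7.6790, (cx,cy)=(0.2900,-0.9570)
member 7 (3-5): L=3.7641, (cx,cy)=(0.9989,-0.0465)
member 8 (4-5): L=7.3360, (cx,cy)=(0.2090,0.9779)
solve A·x = −loads:
  F[0-1] = +99.4507 N (tension)
  F[0-2] = +346.9021 N (tension)
  F[1-2] = -113.9250 N (compression)
  F[1-3] = +47.8831 N (tension)
  F[2-3] = +113.0191 N (tension)
  F[2-4] = +300.7062 N (tension)
  F[3-4] = -1036.8785 N (compression)
  F[3-5] = +0.0000 N (tension)
  F[4-5] = -0.0000 N (compression)
  Rx@0 = -367.4400 N
  Ry@0 = -97.3069 N
  Ry@4 = +992.3169 N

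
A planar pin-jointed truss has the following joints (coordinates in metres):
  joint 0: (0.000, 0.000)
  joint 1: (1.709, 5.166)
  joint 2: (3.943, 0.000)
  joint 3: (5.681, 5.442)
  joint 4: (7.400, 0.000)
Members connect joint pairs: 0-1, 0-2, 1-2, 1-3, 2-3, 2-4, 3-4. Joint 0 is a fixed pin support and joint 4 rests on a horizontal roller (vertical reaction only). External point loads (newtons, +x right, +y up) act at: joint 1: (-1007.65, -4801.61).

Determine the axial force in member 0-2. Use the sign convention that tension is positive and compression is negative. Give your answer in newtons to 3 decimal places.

446.669

N=5 nodes, M=7 members, R=3 reactions → 2N=10, M+R=10
member 0 (0-1): L=5.4413, (cx,cy)=(0.3141,0.9494)
member 1 (0-2): L=3.9430, (cx,cy)=(1.0000,0.0000)
member 2 (1-2): L=5.6283, (cx,cy)=(0.3969,-0.9179)
member 3 (1-3): L=3.9816, (cx,cy)=(0.9976,0.0693)
member 4 (2-3): L=5.7128, (cx,cy)=(0.3042,0.9526)
member 5 (2-4): L=3.4570, (cx,cy)=(1.0000,0.0000)
member 6 (3-4): L=5.7070, (cx,cy)=(0.3012,-0.9536)
solve A·x = −loads:
  F[0-1] = -4630.4586 N (compression)
  F[0-2] = +446.6694 N (tension)
  F[1-2] = -461.6940 N (compression)
  F[1-3] = -264.0493 N (compression)
  F[2-3] = +444.8541 N (tension)
  F[2-4] = +128.0765 N (tension)
  F[3-4] = -425.2110 N (compression)
  Rx@0 = +1007.6500 N
  Ry@0 = +4396.1463 N
  Ry@4 = +405.4637 N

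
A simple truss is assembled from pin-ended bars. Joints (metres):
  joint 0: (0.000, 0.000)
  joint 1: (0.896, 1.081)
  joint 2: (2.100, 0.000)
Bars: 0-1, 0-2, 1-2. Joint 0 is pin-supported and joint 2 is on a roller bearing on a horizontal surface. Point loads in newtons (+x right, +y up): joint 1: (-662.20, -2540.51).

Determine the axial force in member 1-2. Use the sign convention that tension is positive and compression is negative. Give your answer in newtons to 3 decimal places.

-1112.261

N=3 nodes, M=3 members, R=3 reactions → 2N=6, M+R=6
member 0 (0-1): L=1.4041, (cx,cy)=(0.6382,0.7699)
member 1 (0-2): L=2.1000, (cx,cy)=(1.0000,0.0000)
member 2 (1-2): L=1.6181, (cx,cy)=(0.7441,-0.6681)
solve A·x = −loads:
  F[0-1] = -2334.5985 N (compression)
  F[0-2] = +827.6254 N (tension)
  F[1-2] = -1112.2613 N (compression)
  Rx@0 = +662.2000 N
  Ry@0 = +1797.4344 N
  Ry@2 = +743.0756 N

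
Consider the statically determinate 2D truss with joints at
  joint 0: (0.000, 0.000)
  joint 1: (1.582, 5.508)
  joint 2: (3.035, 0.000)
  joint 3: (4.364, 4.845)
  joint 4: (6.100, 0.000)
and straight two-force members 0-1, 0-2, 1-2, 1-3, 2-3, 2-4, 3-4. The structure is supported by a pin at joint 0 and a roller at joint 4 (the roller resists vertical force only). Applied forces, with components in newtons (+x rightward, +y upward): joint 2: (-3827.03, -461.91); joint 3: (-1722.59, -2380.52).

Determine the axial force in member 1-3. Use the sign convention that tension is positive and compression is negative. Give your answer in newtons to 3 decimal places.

-1376.784

N=5 nodes, M=7 members, R=3 reactions → 2N=10, M+R=10
member 0 (0-1): L=5.7307, (cx,cy)=(0.2761,0.9611)
member 1 (0-2): L=3.0350, (cx,cy)=(1.0000,0.0000)
member 2 (1-2): L=5.6964, (cx,cy)=(0.2551,-0.9669)
member 3 (1-3): L=2.8599, (cx,cy)=(0.9728,-0.2318)
member 4 (2-3): L=5.0240, (cx,cy)=(0.2645,0.9644)
member 5 (2-4): L=3.0650, (cx,cy)=(1.0000,0.0000)
member 6 (3-4): L=5.1466, (cx,cy)=(0.3373,-0.9414)
solve A·x = −loads:
  F[0-1] = -2369.8411 N (compression)
  F[0-2] = -4895.4074 N (compression)
  F[1-2] = +2685.7648 N (tension)
  F[1-3] = -1376.7837 N (compression)
  F[2-3] = -2213.8803 N (compression)
  F[2-4] = +202.3285 N (tension)
  F[3-4] = -599.8320 N (compression)
  Rx@0 = +5549.6200 N
  Ry@0 = +2277.7517 N
  Ry@4 = +564.6783 N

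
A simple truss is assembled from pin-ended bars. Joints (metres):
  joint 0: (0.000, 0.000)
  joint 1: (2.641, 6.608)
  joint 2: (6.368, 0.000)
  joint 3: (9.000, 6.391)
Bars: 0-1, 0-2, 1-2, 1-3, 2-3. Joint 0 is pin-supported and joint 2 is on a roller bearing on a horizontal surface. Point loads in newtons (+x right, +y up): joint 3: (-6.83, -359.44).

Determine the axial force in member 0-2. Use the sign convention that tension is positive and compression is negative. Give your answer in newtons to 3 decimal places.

N=4 nodes, M=5 members, R=3 reactions → 2N=8, M+R=8
member 0 (0-1): L=7.1162, (cx,cy)=(0.3711,0.9286)
member 1 (0-2): L=6.3680, (cx,cy)=(1.0000,0.0000)
member 2 (1-2): L=7.5866, (cx,cy)=(0.4913,-0.8710)
member 3 (1-3): L=6.3627, (cx,cy)=(0.9994,-0.0341)
member 4 (2-3): L=6.9118, (cx,cy)=(0.3808,0.9247)
solve A·x = −loads:
  F[0-1] = +152.6065 N (tension)
  F[0-2] = -63.4660 N (compression)
  F[1-2] = -168.1486 N (compression)
  F[1-3] = +139.3221 N (tension)
  F[2-3] = -383.5891 N (compression)
  Rx@0 = +6.8300 N
  Ry@0 = -141.7078 N
  Ry@2 = +501.1478 N

-63.466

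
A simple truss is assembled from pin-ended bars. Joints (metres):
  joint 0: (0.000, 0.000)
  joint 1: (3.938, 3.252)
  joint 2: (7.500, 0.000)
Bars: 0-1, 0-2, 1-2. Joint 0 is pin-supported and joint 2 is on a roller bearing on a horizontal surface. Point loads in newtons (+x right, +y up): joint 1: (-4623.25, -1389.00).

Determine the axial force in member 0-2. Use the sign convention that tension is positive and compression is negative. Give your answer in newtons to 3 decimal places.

N=3 nodes, M=3 members, R=3 reactions → 2N=6, M+R=6
member 0 (0-1): L=5.1072, (cx,cy)=(0.7711,0.6367)
member 1 (0-2): L=7.5000, (cx,cy)=(1.0000,0.0000)
member 2 (1-2): L=4.8232, (cx,cy)=(0.7385,-0.6742)
solve A·x = −loads:
  F[0-1] = -4184.2546 N (compression)
  F[0-2] = -1396.8950 N (compression)
  F[1-2] = +1891.4984 N (tension)
  Rx@0 = +4623.2500 N
  Ry@0 = +2664.3236 N
  Ry@2 = -1275.3236 N

-1396.895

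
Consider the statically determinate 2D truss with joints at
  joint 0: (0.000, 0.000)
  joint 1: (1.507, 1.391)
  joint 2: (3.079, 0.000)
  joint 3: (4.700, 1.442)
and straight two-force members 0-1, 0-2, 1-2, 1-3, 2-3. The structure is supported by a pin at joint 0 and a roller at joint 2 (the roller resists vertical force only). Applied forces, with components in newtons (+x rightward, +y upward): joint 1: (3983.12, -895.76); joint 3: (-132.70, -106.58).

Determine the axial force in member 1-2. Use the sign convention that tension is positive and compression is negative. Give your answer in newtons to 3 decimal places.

N=4 nodes, M=5 members, R=3 reactions → 2N=8, M+R=8
member 0 (0-1): L=2.0508, (cx,cy)=(0.7348,0.6783)
member 1 (0-2): L=3.0790, (cx,cy)=(1.0000,0.0000)
member 2 (1-2): L=2.0991, (cx,cy)=(0.7489,-0.6627)
member 3 (1-3): L=3.1934, (cx,cy)=(0.9999,0.0160)
member 4 (2-3): L=2.1696, (cx,cy)=(0.7472,0.6646)
solve A·x = −loads:
  F[0-1] = +1969.8682 N (tension)
  F[0-2] = +2402.9173 N (tension)
  F[1-2] = -3368.2371 N (compression)
  F[1-3] = -13.1272 N (compression)
  F[2-3] = -160.0397 N (compression)
  Rx@0 = -3850.4200 N
  Ry@0 = -1336.0825 N
  Ry@2 = +2338.4225 N

-3368.237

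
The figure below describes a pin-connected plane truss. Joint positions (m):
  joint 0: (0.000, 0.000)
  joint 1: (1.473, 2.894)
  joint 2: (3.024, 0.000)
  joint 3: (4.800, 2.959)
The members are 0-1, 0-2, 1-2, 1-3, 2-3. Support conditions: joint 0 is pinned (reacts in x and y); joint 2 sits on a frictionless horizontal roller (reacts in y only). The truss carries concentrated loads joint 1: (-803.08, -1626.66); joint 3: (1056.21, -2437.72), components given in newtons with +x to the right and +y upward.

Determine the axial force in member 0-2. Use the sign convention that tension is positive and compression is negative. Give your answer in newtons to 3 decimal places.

N=4 nodes, M=5 members, R=3 reactions → 2N=8, M+R=8
member 0 (0-1): L=3.2473, (cx,cy)=(0.4536,0.8912)
member 1 (0-2): L=3.0240, (cx,cy)=(1.0000,0.0000)
member 2 (1-2): L=3.2834, (cx,cy)=(0.4724,-0.8814)
member 3 (1-3): L=3.3276, (cx,cy)=(0.9998,0.0195)
member 4 (2-3): L=3.4511, (cx,cy)=(0.5146,0.8574)
solve A·x = −loads:
  F[0-1] = +967.5915 N (tension)
  F[0-2] = -185.7767 N (compression)
  F[1-2] = -2767.3914 N (compression)
  F[1-3] = +2549.7156 N (tension)
  F[2-3] = -2901.1868 N (compression)
  Rx@0 = -253.1300 N
  Ry@0 = -862.3191 N
  Ry@2 = +4926.6991 N

-185.777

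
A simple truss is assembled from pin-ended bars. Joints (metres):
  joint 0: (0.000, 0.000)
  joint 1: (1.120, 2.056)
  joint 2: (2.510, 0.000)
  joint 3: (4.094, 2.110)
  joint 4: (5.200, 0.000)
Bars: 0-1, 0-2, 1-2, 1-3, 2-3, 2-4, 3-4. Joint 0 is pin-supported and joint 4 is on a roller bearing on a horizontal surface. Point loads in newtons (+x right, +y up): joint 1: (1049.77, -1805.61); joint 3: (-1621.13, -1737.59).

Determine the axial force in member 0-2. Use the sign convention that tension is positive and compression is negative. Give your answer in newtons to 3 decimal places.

N=5 nodes, M=7 members, R=3 reactions → 2N=10, M+R=10
member 0 (0-1): L=2.3413, (cx,cy)=(0.4784,0.8782)
member 1 (0-2): L=2.5100, (cx,cy)=(1.0000,0.0000)
member 2 (1-2): L=2.4818, (cx,cy)=(0.5601,-0.8284)
member 3 (1-3): L=2.9745, (cx,cy)=(0.9998,0.0182)
member 4 (2-3): L=2.6384, (cx,cy)=(0.6004,0.7997)
member 5 (2-4): L=2.6900, (cx,cy)=(1.0000,0.0000)
member 6 (3-4): L=2.3823, (cx,cy)=(0.4643,-0.8857)
solve A·x = −loads:
  F[0-1] = -2310.5482 N (compression)
  F[0-2] = +533.9445 N (tension)
  F[1-2] = +219.7486 N (tension)
  F[1-3] = -2278.5271 N (compression)
  F[2-3] = -227.6376 N (compression)
  F[2-4] = +793.6870 N (tension)
  F[3-4] = -1709.5820 N (compression)
  Rx@0 = +571.3600 N
  Ry@0 = +2029.0232 N
  Ry@4 = +1514.1768 N

533.944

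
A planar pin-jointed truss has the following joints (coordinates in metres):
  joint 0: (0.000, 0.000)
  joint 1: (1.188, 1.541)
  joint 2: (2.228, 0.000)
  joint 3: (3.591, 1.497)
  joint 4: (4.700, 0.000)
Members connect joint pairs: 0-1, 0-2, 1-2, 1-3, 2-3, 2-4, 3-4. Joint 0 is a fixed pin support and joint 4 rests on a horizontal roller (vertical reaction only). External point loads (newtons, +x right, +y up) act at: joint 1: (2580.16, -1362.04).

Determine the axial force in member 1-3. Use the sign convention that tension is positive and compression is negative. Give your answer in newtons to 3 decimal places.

-1933.542

N=5 nodes, M=7 members, R=3 reactions → 2N=10, M+R=10
member 0 (0-1): L=1.9458, (cx,cy)=(0.6106,0.7920)
member 1 (0-2): L=2.2280, (cx,cy)=(1.0000,0.0000)
member 2 (1-2): L=1.8591, (cx,cy)=(0.5594,-0.8289)
member 3 (1-3): L=2.4034, (cx,cy)=(0.9998,-0.0183)
member 4 (2-3): L=2.0245, (cx,cy)=(0.6732,0.7394)
member 5 (2-4): L=2.4720, (cx,cy)=(1.0000,0.0000)
member 6 (3-4): L=1.8630, (cx,cy)=(0.5953,-0.8035)
solve A·x = −loads:
  F[0-1] = -216.9258 N (compression)
  F[0-2] = +2712.6051 N (tension)
  F[1-2] = -1393.2357 N (compression)
  F[1-3] = -1933.5417 N (compression)
  F[2-3] = +1561.8097 N (tension)
  F[2-4] = +881.7479 N (tension)
  F[3-4] = -1481.2669 N (compression)
  Rx@0 = -2580.1600 N
  Ry@0 = +171.7996 N
  Ry@4 = +1190.2404 N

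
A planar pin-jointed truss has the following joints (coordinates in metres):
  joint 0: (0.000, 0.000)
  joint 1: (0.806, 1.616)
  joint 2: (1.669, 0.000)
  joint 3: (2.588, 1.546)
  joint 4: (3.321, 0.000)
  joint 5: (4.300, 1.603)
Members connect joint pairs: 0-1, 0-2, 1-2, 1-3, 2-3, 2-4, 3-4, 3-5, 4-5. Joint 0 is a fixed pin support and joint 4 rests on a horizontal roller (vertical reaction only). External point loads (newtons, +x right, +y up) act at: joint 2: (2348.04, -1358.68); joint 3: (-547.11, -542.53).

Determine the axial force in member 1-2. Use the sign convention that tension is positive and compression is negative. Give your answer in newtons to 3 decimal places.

1240.028

N=6 nodes, M=9 members, R=3 reactions → 2N=12, M+R=12
member 0 (0-1): L=1.8058, (cx,cy)=(0.4463,0.8949)
member 1 (0-2): L=1.6690, (cx,cy)=(1.0000,0.0000)
member 2 (1-2): L=1.8320, (cx,cy)=(0.4711,-0.8821)
member 3 (1-3): L=1.7834, (cx,cy)=(0.9992,-0.0393)
member 4 (2-3): L=1.7985, (cx,cy)=(0.5110,0.8596)
member 5 (2-4): L=1.6520, (cx,cy)=(1.0000,0.0000)
member 6 (3-4): L=1.7110, (cx,cy)=(0.4284,-0.9036)
member 7 (3-5): L=1.7129, (cx,cy)=(0.9994,0.0333)
member 8 (4-5): L=1.8783, (cx,cy)=(0.5212,0.8534)
solve A·x = −loads:
  F[0-1] = -1173.6902 N (compression)
  F[0-2] = +2324.7801 N (tension)
  F[1-2] = +1240.0279 N (tension)
  F[1-3] = -1108.8443 N (compression)
  F[2-3] = +308.1175 N (tension)
  F[2-4] = +403.4393 N (tension)
  F[3-4] = -941.7066 N (compression)
  F[3-5] = -0.0000 N (compression)
  F[4-5] = +0.0000 N (tension)
  Rx@0 = -1800.9300 N
  Ry@0 = +1050.2999 N
  Ry@4 = +850.9101 N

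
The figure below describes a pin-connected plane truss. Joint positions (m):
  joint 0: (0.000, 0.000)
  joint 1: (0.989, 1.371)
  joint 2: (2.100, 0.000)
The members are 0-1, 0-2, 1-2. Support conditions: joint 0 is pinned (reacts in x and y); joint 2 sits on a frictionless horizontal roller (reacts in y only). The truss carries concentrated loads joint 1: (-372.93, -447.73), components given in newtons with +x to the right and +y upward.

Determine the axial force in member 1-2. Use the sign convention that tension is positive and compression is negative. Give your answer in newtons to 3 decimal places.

41.974

N=3 nodes, M=3 members, R=3 reactions → 2N=6, M+R=6
member 0 (0-1): L=1.6905, (cx,cy)=(0.5850,0.8110)
member 1 (0-2): L=2.1000, (cx,cy)=(1.0000,0.0000)
member 2 (1-2): L=1.7646, (cx,cy)=(0.6296,-0.7769)
solve A·x = −loads:
  F[0-1] = -592.2769 N (compression)
  F[0-2] = -26.4262 N (compression)
  F[1-2] = +41.9736 N (tension)
  Rx@0 = +372.9300 N
  Ry@0 = +480.3405 N
  Ry@2 = -32.6105 N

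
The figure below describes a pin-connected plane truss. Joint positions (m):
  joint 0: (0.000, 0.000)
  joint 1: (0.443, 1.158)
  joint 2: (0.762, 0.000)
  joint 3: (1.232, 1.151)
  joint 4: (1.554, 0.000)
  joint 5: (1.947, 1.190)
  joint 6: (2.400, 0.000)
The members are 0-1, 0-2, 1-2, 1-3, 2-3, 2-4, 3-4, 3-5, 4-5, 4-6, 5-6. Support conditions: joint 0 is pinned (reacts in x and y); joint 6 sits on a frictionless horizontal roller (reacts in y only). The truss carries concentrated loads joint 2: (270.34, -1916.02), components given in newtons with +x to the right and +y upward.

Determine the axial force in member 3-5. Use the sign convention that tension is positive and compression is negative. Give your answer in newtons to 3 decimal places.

-441.069

N=7 nodes, M=11 members, R=3 reactions → 2N=14, M+R=14
member 0 (0-1): L=1.2398, (cx,cy)=(0.3573,0.9340)
member 1 (0-2): L=0.7620, (cx,cy)=(1.0000,0.0000)
member 2 (1-2): L=1.2011, (cx,cy)=(0.2656,-0.9641)
member 3 (1-3): L=0.7890, (cx,cy)=(1.0000,-0.0089)
member 4 (2-3): L=1.2433, (cx,cy)=(0.3780,0.9258)
member 5 (2-4): L=0.7920, (cx,cy)=(1.0000,0.0000)
member 6 (3-4): L=1.1952, (cx,cy)=(0.2694,-0.9630)
member 7 (3-5): L=0.7161, (cx,cy)=(0.9985,0.0545)
member 8 (4-5): L=1.2532, (cx,cy)=(0.3136,0.9496)
member 9 (4-6): L=0.8460, (cx,cy)=(1.0000,0.0000)
member 10 (5-6): L=1.2733, (cx,cy)=(0.3558,-0.9346)
solve A·x = −loads:
  F[0-1] = -1400.1068 N (compression)
  F[0-2] = +770.6024 N (tension)
  F[1-2] = +1364.3323 N (tension)
  F[1-3] = -862.6387 N (compression)
  F[2-3] = +648.8331 N (tension)
  F[2-4] = +617.3213 N (tension)
  F[3-4] = -656.6383 N (compression)
  F[3-5] = -441.0693 N (compression)
  F[4-5] = +665.9513 N (tension)
  F[4-6] = +231.5768 N (tension)
  F[5-6] = -650.9231 N (compression)
  Rx@0 = -270.3400 N
  Ry@0 = +1307.6836 N
  Ry@6 = +608.3364 N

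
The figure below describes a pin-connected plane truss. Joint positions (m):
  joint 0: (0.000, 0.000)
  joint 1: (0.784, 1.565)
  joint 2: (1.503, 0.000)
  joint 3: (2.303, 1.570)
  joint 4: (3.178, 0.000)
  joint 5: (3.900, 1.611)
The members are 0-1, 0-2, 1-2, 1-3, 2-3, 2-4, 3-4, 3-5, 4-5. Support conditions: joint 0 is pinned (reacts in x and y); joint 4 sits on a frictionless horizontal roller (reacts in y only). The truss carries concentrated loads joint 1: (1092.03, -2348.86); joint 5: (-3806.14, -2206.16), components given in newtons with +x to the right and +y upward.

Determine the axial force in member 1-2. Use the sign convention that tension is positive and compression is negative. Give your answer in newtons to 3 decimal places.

N=6 nodes, M=9 members, R=3 reactions → 2N=12, M+R=12
member 0 (0-1): L=1.7504, (cx,cy)=(0.4479,0.8941)
member 1 (0-2): L=1.5030, (cx,cy)=(1.0000,0.0000)
member 2 (1-2): L=1.7223, (cx,cy)=(0.4175,-0.9087)
member 3 (1-3): L=1.5190, (cx,cy)=(1.0000,0.0033)
member 4 (2-3): L=1.7621, (cx,cy)=(0.4540,0.8910)
member 5 (2-4): L=1.6750, (cx,cy)=(1.0000,0.0000)
member 6 (3-4): L=1.7974, (cx,cy)=(0.4868,-0.8735)
member 7 (3-5): L=1.5975, (cx,cy)=(0.9997,0.0257)
member 8 (4-5): L=1.7654, (cx,cy)=(0.4090,0.9125)
solve A·x = −loads:
  F[0-1] = -2974.9383 N (compression)
  F[0-2] = -1381.6380 N (compression)
  F[1-2] = +332.9490 N (tension)
  F[1-3] = -2563.5135 N (compression)
  F[2-3] = -339.5604 N (compression)
  F[2-4] = -1088.4763 N (compression)
  F[3-4] = +272.2512 N (tension)
  F[3-5] = -2851.1411 N (compression)
  F[4-5] = -2337.4021 N (compression)
  Rx@0 = +2714.1100 N
  Ry@0 = +2659.8452 N
  Ry@4 = +1895.1748 N

332.949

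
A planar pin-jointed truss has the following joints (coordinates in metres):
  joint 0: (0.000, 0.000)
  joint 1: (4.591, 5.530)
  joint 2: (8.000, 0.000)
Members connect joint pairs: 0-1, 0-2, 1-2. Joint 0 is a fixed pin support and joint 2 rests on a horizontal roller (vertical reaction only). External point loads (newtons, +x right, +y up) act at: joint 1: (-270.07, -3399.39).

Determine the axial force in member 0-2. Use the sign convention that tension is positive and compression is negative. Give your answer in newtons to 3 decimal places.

1087.514

N=3 nodes, M=3 members, R=3 reactions → 2N=6, M+R=6
member 0 (0-1): L=7.1874, (cx,cy)=(0.6388,0.7694)
member 1 (0-2): L=8.0000, (cx,cy)=(1.0000,0.0000)
member 2 (1-2): L=6.4963, (cx,cy)=(0.5248,-0.8513)
solve A·x = −loads:
  F[0-1] = -2125.3420 N (compression)
  F[0-2] = +1087.5136 N (tension)
  F[1-2] = -2072.4074 N (compression)
  Rx@0 = +270.0700 N
  Ry@0 = +1635.2510 N
  Ry@2 = +1764.1390 N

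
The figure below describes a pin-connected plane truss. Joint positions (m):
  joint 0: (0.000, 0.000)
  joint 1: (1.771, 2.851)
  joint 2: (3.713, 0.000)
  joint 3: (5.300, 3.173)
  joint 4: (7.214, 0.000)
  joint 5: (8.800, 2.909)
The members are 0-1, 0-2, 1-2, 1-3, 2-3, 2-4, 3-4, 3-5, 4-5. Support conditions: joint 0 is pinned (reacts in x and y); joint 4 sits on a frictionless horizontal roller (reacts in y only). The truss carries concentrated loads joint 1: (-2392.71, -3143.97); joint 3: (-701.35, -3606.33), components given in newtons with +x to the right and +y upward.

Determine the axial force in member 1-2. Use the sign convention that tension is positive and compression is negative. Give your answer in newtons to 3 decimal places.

1592.122

N=6 nodes, M=9 members, R=3 reactions → 2N=12, M+R=12
member 0 (0-1): L=3.3563, (cx,cy)=(0.5277,0.8495)
member 1 (0-2): L=3.7130, (cx,cy)=(1.0000,0.0000)
member 2 (1-2): L=3.4496, (cx,cy)=(0.5630,-0.8265)
member 3 (1-3): L=3.5437, (cx,cy)=(0.9959,0.0909)
member 4 (2-3): L=3.5477, (cx,cy)=(0.4473,0.8944)
member 5 (2-4): L=3.5010, (cx,cy)=(1.0000,0.0000)
member 6 (3-4): L=3.7056, (cx,cy)=(0.5165,-0.8563)
member 7 (3-5): L=3.5099, (cx,cy)=(0.9972,-0.0752)
member 8 (4-5): L=3.3133, (cx,cy)=(0.4787,0.8780)
solve A·x = −loads:
  F[0-1] = -5395.3094 N (compression)
  F[0-2] = -247.1337 N (compression)
  F[1-2] = +1592.1223 N (tension)
  F[1-3] = -1356.1404 N (compression)
  F[2-3] = -1471.2636 N (compression)
  F[2-4] = +1307.3151 N (tension)
  F[3-4] = -2531.0141 N (compression)
  F[3-5] = -0.0000 N (compression)
  F[4-5] = +0.0000 N (tension)
  Rx@0 = +3094.0600 N
  Ry@0 = +4583.0530 N
  Ry@4 = +2167.2470 N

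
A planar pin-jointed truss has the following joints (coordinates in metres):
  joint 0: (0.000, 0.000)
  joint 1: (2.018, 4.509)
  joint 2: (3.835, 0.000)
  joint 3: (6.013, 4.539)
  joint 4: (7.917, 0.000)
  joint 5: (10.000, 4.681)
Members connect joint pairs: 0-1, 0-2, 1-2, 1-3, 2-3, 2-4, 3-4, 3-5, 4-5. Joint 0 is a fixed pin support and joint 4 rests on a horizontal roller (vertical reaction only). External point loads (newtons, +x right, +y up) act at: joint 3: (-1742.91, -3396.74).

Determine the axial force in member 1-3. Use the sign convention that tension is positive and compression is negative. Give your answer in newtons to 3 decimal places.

N=6 nodes, M=9 members, R=3 reactions → 2N=12, M+R=12
member 0 (0-1): L=4.9400, (cx,cy)=(0.4085,0.9128)
member 1 (0-2): L=3.8350, (cx,cy)=(1.0000,0.0000)
member 2 (1-2): L=4.8613, (cx,cy)=(0.3738,-0.9275)
member 3 (1-3): L=3.9951, (cx,cy)=(1.0000,0.0075)
member 4 (2-3): L=5.0345, (cx,cy)=(0.4326,0.9016)
member 5 (2-4): L=4.0820, (cx,cy)=(1.0000,0.0000)
member 6 (3-4): L=4.9222, (cx,cy)=(0.3868,-0.9222)
member 7 (3-5): L=3.9895, (cx,cy)=(0.9994,0.0356)
member 8 (4-5): L=5.1235, (cx,cy)=(0.4066,0.9136)
solve A·x = −loads:
  F[0-1] = -1989.7419 N (compression)
  F[0-2] = -930.0931 N (compression)
  F[1-2] = +1945.5964 N (tension)
  F[1-3] = -1540.0575 N (compression)
  F[2-3] = -2001.5839 N (compression)
  F[2-4] = +663.0189 N (tension)
  F[3-4] = -1714.0181 N (compression)
  F[3-5] = -0.0000 N (compression)
  F[4-5] = -0.0000 N (compression)
  Rx@0 = +1742.9100 N
  Ry@0 = +1816.1502 N
  Ry@4 = +1580.5898 N

-1540.057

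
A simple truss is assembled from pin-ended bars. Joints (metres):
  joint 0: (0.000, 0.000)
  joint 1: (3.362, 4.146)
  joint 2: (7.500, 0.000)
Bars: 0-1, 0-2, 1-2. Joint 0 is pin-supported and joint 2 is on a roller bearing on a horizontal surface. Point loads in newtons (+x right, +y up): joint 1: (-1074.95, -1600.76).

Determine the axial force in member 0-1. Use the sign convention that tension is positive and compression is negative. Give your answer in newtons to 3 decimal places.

N=3 nodes, M=3 members, R=3 reactions → 2N=6, M+R=6
member 0 (0-1): L=5.3378, (cx,cy)=(0.6298,0.7767)
member 1 (0-2): L=7.5000, (cx,cy)=(1.0000,0.0000)
member 2 (1-2): L=5.8577, (cx,cy)=(0.7064,-0.7078)
solve A·x = −loads:
  F[0-1] = -1902.1307 N (compression)
  F[0-2] = +123.0970 N (tension)
  F[1-2] = -174.2538 N (compression)
  Rx@0 = +1074.9500 N
  Ry@0 = +1477.4250 N
  Ry@2 = +123.3350 N

-1902.131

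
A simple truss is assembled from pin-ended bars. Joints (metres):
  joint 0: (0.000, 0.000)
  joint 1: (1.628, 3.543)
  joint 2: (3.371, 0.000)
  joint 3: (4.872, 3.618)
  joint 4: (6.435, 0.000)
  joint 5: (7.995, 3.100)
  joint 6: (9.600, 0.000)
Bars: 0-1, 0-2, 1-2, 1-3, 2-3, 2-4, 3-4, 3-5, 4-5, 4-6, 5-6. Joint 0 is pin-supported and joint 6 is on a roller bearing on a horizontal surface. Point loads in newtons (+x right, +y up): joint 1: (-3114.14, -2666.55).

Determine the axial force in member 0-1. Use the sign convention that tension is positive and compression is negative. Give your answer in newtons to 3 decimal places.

N=7 nodes, M=11 members, R=3 reactions → 2N=14, M+R=14
member 0 (0-1): L=3.8991, (cx,cy)=(0.4175,0.9087)
member 1 (0-2): L=3.3710, (cx,cy)=(1.0000,0.0000)
member 2 (1-2): L=3.9485, (cx,cy)=(0.4414,-0.8973)
member 3 (1-3): L=3.2449, (cx,cy)=(0.9997,0.0231)
member 4 (2-3): L=3.9170, (cx,cy)=(0.3832,0.9237)
member 5 (2-4): L=3.0640, (cx,cy)=(1.0000,0.0000)
member 6 (3-4): L=3.9412, (cx,cy)=(0.3966,-0.9180)
member 7 (3-5): L=3.1657, (cx,cy)=(0.9865,-0.1636)
member 8 (4-5): L=3.4704, (cx,cy)=(0.4495,0.8933)
member 9 (4-6): L=3.1650, (cx,cy)=(1.0000,0.0000)
member 10 (5-6): L=3.4908, (cx,cy)=(0.4598,-0.8880)
solve A·x = −loads:
  F[0-1] = -3701.7654 N (compression)
  F[0-2] = -1568.5464 N (compression)
  F[1-2] = +808.1244 N (tension)
  F[1-3] = +1212.1398 N (tension)
  F[2-3] = -785.0536 N (compression)
  F[2-4] = -910.9827 N (compression)
  F[3-4] = +640.6899 N (tension)
  F[3-5] = +665.8716 N (tension)
  F[4-5] = -658.4256 N (compression)
  F[4-6] = -360.9230 N (compression)
  F[5-6] = +785.0016 N (tension)
  Rx@0 = +3114.1400 N
  Ry@0 = +3363.6599 N
  Ry@6 = -697.1099 N

-3701.765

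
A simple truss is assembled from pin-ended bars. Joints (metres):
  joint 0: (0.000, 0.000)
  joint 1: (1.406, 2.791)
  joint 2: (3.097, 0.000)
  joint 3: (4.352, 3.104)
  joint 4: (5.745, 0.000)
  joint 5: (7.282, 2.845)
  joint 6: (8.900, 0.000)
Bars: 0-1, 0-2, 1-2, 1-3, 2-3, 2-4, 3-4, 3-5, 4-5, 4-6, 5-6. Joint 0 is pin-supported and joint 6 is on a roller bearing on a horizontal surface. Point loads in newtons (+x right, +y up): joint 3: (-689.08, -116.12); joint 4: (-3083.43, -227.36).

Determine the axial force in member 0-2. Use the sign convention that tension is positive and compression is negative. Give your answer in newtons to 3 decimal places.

-3580.948

N=7 nodes, M=11 members, R=3 reactions → 2N=14, M+R=14
member 0 (0-1): L=3.1251, (cx,cy)=(0.4499,0.8931)
member 1 (0-2): L=3.0970, (cx,cy)=(1.0000,0.0000)
member 2 (1-2): L=3.2633, (cx,cy)=(0.5182,-0.8553)
member 3 (1-3): L=2.9626, (cx,cy)=(0.9944,0.1057)
member 4 (2-3): L=3.3481, (cx,cy)=(0.3748,0.9271)
member 5 (2-4): L=2.6480, (cx,cy)=(1.0000,0.0000)
member 6 (3-4): L=3.4022, (cx,cy)=(0.4094,-0.9123)
member 7 (3-5): L=2.9414, (cx,cy)=(0.9961,-0.0881)
member 8 (4-5): L=3.2336, (cx,cy)=(0.4753,0.8798)
member 9 (4-6): L=3.1550, (cx,cy)=(1.0000,0.0000)
member 10 (5-6): L=3.2729, (cx,cy)=(0.4944,-0.8693)
solve A·x = −loads:
  F[0-1] = -425.7884 N (compression)
  F[0-2] = -3580.9480 N (compression)
  F[1-2] = +395.3654 N (tension)
  F[1-3] = -398.6661 N (compression)
  F[2-3] = -364.7361 N (compression)
  F[2-4] = -3239.3580 N (compression)
  F[3-4] = +285.7506 N (tension)
  F[3-5] = +39.0834 N (tension)
  F[4-5] = -37.8959 N (compression)
  F[4-6] = -20.9190 N (compression)
  F[5-6] = +42.3152 N (tension)
  Rx@0 = +3772.5100 N
  Ry@0 = +380.2628 N
  Ry@6 = -36.7828 N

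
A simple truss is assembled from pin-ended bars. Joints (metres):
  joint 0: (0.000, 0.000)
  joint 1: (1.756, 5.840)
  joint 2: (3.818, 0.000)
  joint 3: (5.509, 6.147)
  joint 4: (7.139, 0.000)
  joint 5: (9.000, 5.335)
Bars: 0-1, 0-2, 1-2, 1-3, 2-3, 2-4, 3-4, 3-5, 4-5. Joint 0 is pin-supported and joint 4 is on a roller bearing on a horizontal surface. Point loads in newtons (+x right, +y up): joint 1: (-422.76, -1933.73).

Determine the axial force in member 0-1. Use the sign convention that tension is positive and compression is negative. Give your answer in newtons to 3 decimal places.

N=6 nodes, M=9 members, R=3 reactions → 2N=12, M+R=12
member 0 (0-1): L=6.0983, (cx,cy)=(0.2879,0.9576)
member 1 (0-2): L=3.8180, (cx,cy)=(1.0000,0.0000)
member 2 (1-2): L=6.1933, (cx,cy)=(0.3329,-0.9429)
member 3 (1-3): L=3.7655, (cx,cy)=(0.9967,0.0815)
member 4 (2-3): L=6.3754, (cx,cy)=(0.2652,0.9642)
member 5 (2-4): L=3.3210, (cx,cy)=(1.0000,0.0000)
member 6 (3-4): L=6.3594, (cx,cy)=(0.2563,-0.9666)
member 7 (3-5): L=3.5842, (cx,cy)=(0.9740,-0.2266)
member 8 (4-5): L=5.6503, (cx,cy)=(0.3294,0.9442)
solve A·x = −loads:
  F[0-1] = -1883.7035 N (compression)
  F[0-2] = +119.6517 N (tension)
  F[1-2] = -143.8876 N (compression)
  F[1-3] = -71.9856 N (compression)
  F[2-3] = +140.7188 N (tension)
  F[2-4] = +34.4216 N (tension)
  F[3-4] = -134.2960 N (compression)
  F[3-5] = -0.0000 N (tension)
  F[4-5] = +0.0000 N (tension)
  Rx@0 = +422.7600 N
  Ry@0 = +1803.9203 N
  Ry@4 = +129.8097 N

-1883.703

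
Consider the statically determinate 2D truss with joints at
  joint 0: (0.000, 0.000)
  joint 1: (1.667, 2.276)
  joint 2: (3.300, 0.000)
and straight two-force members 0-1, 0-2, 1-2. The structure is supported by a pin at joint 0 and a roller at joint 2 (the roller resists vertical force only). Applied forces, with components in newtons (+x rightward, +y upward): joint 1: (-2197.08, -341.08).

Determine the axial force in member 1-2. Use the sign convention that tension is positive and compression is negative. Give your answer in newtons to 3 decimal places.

1652.948

N=3 nodes, M=3 members, R=3 reactions → 2N=6, M+R=6
member 0 (0-1): L=2.8212, (cx,cy)=(0.5909,0.8068)
member 1 (0-2): L=3.3000, (cx,cy)=(1.0000,0.0000)
member 2 (1-2): L=2.8012, (cx,cy)=(0.5830,-0.8125)
solve A·x = −loads:
  F[0-1] = -2087.5037 N (compression)
  F[0-2] = -963.6008 N (compression)
  F[1-2] = +1652.9475 N (tension)
  Rx@0 = +2197.0800 N
  Ry@0 = +1684.1023 N
  Ry@2 = -1343.0223 N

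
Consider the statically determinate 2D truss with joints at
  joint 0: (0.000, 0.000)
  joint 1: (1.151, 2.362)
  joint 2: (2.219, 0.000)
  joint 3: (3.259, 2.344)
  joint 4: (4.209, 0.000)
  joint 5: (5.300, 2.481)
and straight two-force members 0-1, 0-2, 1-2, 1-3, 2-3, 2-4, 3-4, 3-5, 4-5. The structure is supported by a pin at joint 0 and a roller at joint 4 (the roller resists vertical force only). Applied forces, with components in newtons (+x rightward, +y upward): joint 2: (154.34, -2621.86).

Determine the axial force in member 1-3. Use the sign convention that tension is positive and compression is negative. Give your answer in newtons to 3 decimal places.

-1169.114

N=6 nodes, M=9 members, R=3 reactions → 2N=12, M+R=12
member 0 (0-1): L=2.6275, (cx,cy)=(0.4381,0.8989)
member 1 (0-2): L=2.2190, (cx,cy)=(1.0000,0.0000)
member 2 (1-2): L=2.5922, (cx,cy)=(0.4120,-0.9112)
member 3 (1-3): L=2.1081, (cx,cy)=(1.0000,-0.0085)
member 4 (2-3): L=2.5644, (cx,cy)=(0.4056,0.9141)
member 5 (2-4): L=1.9900, (cx,cy)=(1.0000,0.0000)
member 6 (3-4): L=2.5292, (cx,cy)=(0.3756,-0.9268)
member 7 (3-5): L=2.0456, (cx,cy)=(0.9978,0.0670)
member 8 (4-5): L=2.7103, (cx,cy)=(0.4025,0.9154)
solve A·x = −loads:
  F[0-1] = -1378.9524 N (compression)
  F[0-2] = +758.3986 N (tension)
  F[1-2] = +1371.3902 N (tension)
  F[1-3] = -1169.1142 N (compression)
  F[2-3] = +1501.2783 N (tension)
  F[2-4] = +560.2139 N (tension)
  F[3-4] = -1491.4643 N (compression)
  F[3-5] = -0.0000 N (compression)
  F[4-5] = -0.0000 N (compression)
  Rx@0 = -154.3400 N
  Ry@0 = +1239.6059 N
  Ry@4 = +1382.2541 N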